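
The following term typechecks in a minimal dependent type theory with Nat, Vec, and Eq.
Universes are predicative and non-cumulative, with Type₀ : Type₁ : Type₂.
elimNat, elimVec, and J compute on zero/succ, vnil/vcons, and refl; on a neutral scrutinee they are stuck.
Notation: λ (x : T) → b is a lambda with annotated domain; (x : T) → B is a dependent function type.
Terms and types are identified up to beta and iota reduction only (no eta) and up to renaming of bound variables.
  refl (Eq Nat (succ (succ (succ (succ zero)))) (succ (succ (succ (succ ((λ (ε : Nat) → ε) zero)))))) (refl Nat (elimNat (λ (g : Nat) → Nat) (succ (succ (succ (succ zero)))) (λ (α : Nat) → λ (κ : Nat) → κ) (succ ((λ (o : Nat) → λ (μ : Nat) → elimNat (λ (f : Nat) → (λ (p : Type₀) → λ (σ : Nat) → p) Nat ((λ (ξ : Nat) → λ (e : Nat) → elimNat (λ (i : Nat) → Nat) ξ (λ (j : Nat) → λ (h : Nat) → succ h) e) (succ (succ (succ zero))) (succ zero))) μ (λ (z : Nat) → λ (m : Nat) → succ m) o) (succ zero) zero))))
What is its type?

type:
  Eq (Eq Nat (succ (succ (succ (succ zero)))) (succ (succ (succ (succ zero))))) (refl Nat (succ (succ (succ (succ zero))))) (refl Nat (succ (succ (succ (succ zero)))))


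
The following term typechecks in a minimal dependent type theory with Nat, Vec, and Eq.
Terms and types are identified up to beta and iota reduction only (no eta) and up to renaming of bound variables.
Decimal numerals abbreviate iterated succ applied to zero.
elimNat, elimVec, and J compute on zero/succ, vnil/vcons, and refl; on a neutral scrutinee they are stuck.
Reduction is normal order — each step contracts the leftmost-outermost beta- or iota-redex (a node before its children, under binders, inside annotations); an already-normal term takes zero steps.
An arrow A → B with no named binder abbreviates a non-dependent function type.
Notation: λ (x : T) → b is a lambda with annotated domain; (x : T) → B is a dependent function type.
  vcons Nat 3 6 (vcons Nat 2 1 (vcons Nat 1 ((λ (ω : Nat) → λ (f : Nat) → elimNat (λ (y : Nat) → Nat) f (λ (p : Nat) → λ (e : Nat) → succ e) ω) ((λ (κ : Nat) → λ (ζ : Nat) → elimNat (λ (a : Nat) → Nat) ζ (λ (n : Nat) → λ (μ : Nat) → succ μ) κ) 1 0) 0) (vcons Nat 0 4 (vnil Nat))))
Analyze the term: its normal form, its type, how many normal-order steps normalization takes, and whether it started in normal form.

reduced normal form:
  vcons Nat 3 6 (vcons Nat 2 1 (vcons Nat 1 1 (vcons Nat 0 4 (vnil Nat))))
the term's type:
  Vec Nat 4
steps to reach normal form (normal order): 12
started in normal form: no
first contracted redex: a beta-redex


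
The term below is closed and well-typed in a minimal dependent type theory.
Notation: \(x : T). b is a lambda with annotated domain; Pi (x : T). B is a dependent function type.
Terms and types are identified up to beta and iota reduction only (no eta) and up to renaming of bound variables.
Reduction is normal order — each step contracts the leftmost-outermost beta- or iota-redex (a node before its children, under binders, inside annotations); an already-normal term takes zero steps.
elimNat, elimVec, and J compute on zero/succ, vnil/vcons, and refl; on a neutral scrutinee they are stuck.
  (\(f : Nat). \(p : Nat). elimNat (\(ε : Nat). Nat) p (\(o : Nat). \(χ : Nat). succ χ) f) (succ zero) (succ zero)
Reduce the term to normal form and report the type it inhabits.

resulting normal form:
  succ (succ zero)
the term's type:
  Nat
observation: 6 normal-order steps separate the term from its normal form.


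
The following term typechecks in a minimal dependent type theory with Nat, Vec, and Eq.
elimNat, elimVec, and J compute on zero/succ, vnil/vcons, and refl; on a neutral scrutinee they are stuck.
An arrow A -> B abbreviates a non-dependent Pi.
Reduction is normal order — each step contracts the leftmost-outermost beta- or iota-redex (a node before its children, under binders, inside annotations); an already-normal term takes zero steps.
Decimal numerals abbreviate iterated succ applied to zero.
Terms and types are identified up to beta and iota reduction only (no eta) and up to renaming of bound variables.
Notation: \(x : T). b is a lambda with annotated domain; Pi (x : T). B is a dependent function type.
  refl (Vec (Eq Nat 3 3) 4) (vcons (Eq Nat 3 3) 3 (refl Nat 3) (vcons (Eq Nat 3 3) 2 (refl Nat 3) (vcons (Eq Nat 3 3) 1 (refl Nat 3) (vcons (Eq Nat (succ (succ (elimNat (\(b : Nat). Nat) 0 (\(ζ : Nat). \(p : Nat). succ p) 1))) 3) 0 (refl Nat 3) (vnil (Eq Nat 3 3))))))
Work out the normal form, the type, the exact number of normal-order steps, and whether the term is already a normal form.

normal form:
  refl (Vec (Eq Nat 3 3) 4) (vcons (Eq Nat 3 3) 3 (refl Nat 3) (vcons (Eq Nat 3 3) 2 (refl Nat 3) (vcons (Eq Nat 3 3) 1 (refl Nat 3) (vcons (Eq Nat 3 3) 0 (refl Nat 3) (vnil (Eq Nat 3 3))))))
type:
  Eq (Vec (Eq Nat 3 3) 4) (vcons (Eq Nat 3 3) 3 (refl Nat 3) (vcons (Eq Nat 3 3) 2 (refl Nat 3) (vcons (Eq Nat 3 3) 1 (refl Nat 3) (vcons (Eq Nat 3 3) 0 (refl Nat 3) (vnil (Eq Nat 3 3)))))) (vcons (Eq Nat 3 3) 3 (refl Nat 3) (vcons (Eq Nat 3 3) 2 (refl Nat 3) (vcons (Eq Nat 3 3) 1 (refl Nat 3) (vcons (Eq Nat 3 3) 0 (refl Nat 3) (vnil (Eq Nat 3 3))))))
steps to reach normal form (normal order): 4
started in normal form: no
first redex: an elimNat iota-redex


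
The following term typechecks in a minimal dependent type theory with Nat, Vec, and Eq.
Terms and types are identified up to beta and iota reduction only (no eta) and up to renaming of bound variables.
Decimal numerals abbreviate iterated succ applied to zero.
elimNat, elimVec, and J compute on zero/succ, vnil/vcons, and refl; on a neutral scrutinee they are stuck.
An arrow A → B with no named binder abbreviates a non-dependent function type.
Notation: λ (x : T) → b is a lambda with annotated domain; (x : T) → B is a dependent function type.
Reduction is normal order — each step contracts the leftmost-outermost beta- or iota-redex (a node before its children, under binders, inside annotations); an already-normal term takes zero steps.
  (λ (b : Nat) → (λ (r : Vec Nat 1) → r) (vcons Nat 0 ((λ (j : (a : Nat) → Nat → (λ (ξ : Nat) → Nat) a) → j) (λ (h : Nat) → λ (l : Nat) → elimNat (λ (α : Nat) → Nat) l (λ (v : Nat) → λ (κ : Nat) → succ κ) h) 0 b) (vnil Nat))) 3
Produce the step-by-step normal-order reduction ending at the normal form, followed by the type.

normal-order reduction sequence:
  (λ (b : Nat) → (λ (r : Vec Nat 1) → r) (vcons Nat 0 ((λ (j : (a : Nat) → Nat → (λ (ξ : Nat) → Nat) a) → j) (λ (h : Nat) → λ (l : Nat) → elimNat (λ (α : Nat) → Nat) l (λ (v : Nat) → λ (κ : Nat) → succ κ) h) 0 b) (vnil Nat))) 3
  ~> (λ (b : Vec Nat 1) → b) (vcons Nat 0 ((λ (r : (j : Nat) → Nat → (λ (a : Nat) → Nat) j) → r) (λ (ξ : Nat) → λ (h : Nat) → elimNat (λ (l : Nat) → Nat) h (λ (α : Nat) → λ (v : Nat) → succ v) ξ) 0 3) (vnil Nat))
  ~> vcons Nat 0 ((λ (b : (r : Nat) → Nat → (λ (j : Nat) → Nat) r) → b) (λ (a : Nat) → λ (ξ : Nat) → elimNat (λ (h : Nat) → Nat) ξ (λ (l : Nat) → λ (α : Nat) → succ α) a) 0 3) (vnil Nat)
  ~> vcons Nat 0 ((λ (b : Nat) → λ (r : Nat) → elimNat (λ (j : Nat) → Nat) r (λ (a : Nat) → λ (ξ : Nat) → succ ξ) b) 0 3) (vnil Nat)
  ~> vcons Nat 0 ((λ (b : Nat) → elimNat (λ (r : Nat) → Nat) b (λ (j : Nat) → λ (a : Nat) → succ a) 0) 3) (vnil Nat)
  ~> vcons Nat 0 (elimNat (λ (b : Nat) → Nat) 3 (λ (r : Nat) → λ (j : Nat) → succ j) 0) (vnil Nat)
  ~> vcons Nat 0 3 (vnil Nat)
the term's type:
  Vec Nat 1


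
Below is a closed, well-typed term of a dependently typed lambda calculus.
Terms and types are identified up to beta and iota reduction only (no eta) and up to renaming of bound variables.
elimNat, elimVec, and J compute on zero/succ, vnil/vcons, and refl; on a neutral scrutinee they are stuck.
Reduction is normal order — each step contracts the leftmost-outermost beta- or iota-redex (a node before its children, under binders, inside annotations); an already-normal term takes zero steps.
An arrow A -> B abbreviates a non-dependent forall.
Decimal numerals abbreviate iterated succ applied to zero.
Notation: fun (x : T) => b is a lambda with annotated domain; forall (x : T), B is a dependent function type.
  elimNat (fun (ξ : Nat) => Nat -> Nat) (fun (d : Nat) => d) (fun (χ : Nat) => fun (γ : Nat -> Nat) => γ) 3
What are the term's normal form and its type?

normal form:
  fun (ξ : Nat) => ξ
the term's type:
  Nat -> Nat


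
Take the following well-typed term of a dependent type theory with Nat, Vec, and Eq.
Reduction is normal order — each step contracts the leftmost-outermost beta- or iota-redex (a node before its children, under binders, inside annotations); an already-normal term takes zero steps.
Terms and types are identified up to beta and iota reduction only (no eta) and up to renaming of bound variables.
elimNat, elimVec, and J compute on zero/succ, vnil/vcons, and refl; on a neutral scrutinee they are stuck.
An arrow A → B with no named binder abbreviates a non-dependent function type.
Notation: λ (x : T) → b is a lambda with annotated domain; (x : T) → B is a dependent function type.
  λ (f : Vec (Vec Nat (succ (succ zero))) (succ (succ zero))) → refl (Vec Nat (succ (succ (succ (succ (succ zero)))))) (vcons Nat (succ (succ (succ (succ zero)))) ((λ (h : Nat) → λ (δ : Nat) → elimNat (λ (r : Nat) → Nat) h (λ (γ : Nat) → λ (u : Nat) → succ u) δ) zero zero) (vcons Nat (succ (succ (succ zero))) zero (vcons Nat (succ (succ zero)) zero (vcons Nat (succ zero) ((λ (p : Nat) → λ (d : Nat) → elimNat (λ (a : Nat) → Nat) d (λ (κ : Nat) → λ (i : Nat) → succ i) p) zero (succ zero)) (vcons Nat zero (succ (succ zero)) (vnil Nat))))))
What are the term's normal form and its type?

resulting normal form:
  λ (f : Vec (Vec Nat (succ (succ zero))) (succ (succ zero))) → refl (Vec Nat (succ (succ (succ (succ (succ zero)))))) (vcons Nat (succ (succ (succ (succ zero)))) zero (vcons Nat (succ (succ (succ zero))) zero (vcons Nat (succ (succ zero)) zero (vcons Nat (succ zero) (succ zero) (vcons Nat zero (succ (succ zero)) (vnil Nat))))))
inferred type:
  Vec (Vec Nat (succ (succ zero))) (succ (succ zero)) → Eq (Vec Nat (succ (succ (succ (succ (succ zero)))))) (vcons Nat (succ (succ (succ (succ zero)))) zero (vcons Nat (succ (succ (succ zero))) zero (vcons Nat (succ (succ zero)) zero (vcons Nat (succ zero) (succ zero) (vcons Nat zero (succ (succ zero)) (vnil Nat)))))) (vcons Nat (succ (succ (succ (succ zero)))) zero (vcons Nat (succ (succ (succ zero))) zero (vcons Nat (succ (succ zero)) zero (vcons Nat (succ zero) (succ zero) (vcons Nat zero (succ (succ zero)) (vnil Nat))))))


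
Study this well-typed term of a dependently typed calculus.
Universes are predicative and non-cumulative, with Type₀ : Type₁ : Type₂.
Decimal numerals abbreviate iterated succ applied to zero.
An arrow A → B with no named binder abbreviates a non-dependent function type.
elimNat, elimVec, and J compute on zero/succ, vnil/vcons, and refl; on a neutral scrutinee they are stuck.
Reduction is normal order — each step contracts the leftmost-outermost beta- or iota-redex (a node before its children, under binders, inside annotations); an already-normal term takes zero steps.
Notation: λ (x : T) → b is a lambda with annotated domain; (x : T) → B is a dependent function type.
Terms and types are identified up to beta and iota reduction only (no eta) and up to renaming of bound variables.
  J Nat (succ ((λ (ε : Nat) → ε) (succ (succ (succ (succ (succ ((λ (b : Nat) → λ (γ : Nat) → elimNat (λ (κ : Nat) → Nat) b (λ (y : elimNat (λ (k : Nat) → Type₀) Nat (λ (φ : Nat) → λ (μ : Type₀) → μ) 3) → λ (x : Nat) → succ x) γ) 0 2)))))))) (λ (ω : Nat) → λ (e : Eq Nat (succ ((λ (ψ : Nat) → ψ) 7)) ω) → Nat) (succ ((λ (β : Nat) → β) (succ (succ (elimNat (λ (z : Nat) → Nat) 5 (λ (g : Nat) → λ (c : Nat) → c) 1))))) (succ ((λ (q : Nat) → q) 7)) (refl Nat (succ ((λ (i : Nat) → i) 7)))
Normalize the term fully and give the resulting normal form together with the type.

normal form:
  8
the term's type:
  Nat


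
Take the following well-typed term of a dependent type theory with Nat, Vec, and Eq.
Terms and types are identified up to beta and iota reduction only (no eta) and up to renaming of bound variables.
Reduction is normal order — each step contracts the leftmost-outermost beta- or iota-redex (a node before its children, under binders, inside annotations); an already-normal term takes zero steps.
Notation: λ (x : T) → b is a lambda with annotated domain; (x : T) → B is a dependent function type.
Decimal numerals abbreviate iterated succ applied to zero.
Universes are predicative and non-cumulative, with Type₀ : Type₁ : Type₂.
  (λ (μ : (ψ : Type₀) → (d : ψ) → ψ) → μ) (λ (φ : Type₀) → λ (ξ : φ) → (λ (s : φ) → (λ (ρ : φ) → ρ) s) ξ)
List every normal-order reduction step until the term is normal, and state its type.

normal-order reduction:
  (λ (μ : (ψ : Type₀) → (d : ψ) → ψ) → μ) (λ (φ : Type₀) → λ (ξ : φ) → (λ (s : φ) → (λ (ρ : φ) → ρ) s) ξ)
  ~> λ (μ : Type₀) → λ (ψ : μ) → (λ (d : μ) → (λ (φ : μ) → φ) d) ψ
  ~> λ (μ : Type₀) → λ (ψ : μ) → (λ (d : μ) → d) ψ
  ~> λ (μ : Type₀) → λ (ψ : μ) → ψ
type:
  (μ : Type₀) → (ψ : μ) → μ


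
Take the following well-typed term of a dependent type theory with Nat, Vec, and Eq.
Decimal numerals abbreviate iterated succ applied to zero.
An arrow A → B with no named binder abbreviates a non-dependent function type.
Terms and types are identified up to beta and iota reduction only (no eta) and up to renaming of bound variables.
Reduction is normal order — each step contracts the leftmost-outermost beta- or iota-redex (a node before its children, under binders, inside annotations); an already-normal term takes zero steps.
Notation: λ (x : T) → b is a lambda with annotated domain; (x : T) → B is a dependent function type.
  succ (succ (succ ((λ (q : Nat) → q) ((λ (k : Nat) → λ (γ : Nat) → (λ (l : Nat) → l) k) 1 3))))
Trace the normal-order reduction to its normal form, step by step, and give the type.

reduction (normal order):
  succ (succ (succ ((λ (q : Nat) → q) ((λ (k : Nat) → λ (γ : Nat) → (λ (l : Nat) → l) k) 1 3))))
  ~> succ (succ (succ ((λ (q : Nat) → λ (k : Nat) → (λ (γ : Nat) → γ) q) 1 3)))
  ~> succ (succ (succ ((λ (q : Nat) → (λ (k : Nat) → k) 1) 3)))
  ~> succ (succ (succ ((λ (q : Nat) → q) 1)))
  ~> 4
type:
  Nat


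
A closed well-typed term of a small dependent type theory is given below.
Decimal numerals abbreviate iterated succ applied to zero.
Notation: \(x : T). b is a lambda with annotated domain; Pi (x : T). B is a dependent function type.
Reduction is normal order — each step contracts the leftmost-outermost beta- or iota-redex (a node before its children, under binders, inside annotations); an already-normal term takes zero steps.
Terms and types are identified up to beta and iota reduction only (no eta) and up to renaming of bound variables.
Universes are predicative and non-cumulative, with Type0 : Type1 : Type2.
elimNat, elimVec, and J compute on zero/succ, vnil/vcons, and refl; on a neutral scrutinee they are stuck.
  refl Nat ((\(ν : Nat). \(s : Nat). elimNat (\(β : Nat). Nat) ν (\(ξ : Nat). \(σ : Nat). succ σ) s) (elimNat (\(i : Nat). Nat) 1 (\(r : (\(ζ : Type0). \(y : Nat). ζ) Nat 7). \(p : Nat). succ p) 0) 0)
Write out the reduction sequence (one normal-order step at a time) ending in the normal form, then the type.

normal-order reduction:
  refl Nat ((\(ν : Nat). \(s : Nat). elimNat (\(β : Nat). Nat) ν (\(ξ : Nat). \(σ : Nat). succ σ) s) (elimNat (\(i : Nat). Nat) 1 (\(r : (\(ζ : Type0). \(y : Nat). ζ) Nat 7). \(p : Nat). succ p) 0) 0)
  ~> refl Nat ((\(ν : Nat). elimNat (\(s : Nat). Nat) (elimNat (\(β : Nat). Nat) 1 (\(ξ : (\(σ : Type0). \(i : Nat). σ) Nat 7). \(r : Nat). succ r) 0) (\(ζ : Nat). \(y : Nat). succ y) ν) 0)
  ~> refl Nat (elimNat (\(ν : Nat). Nat) (elimNat (\(s : Nat). Nat) 1 (\(β : (\(ξ : Type0). \(σ : Nat). ξ) Nat 7). \(i : Nat). succ i) 0) (\(r : Nat). \(ζ : Nat). succ ζ) 0)
  ~> refl Nat (elimNat (\(ν : Nat). Nat) 1 (\(s : (\(β : Type0). \(ξ : Nat). β) Nat 7). \(σ : Nat). succ σ) 0)
  ~> refl Nat 1
inferred type:
  Eq Nat 1 1


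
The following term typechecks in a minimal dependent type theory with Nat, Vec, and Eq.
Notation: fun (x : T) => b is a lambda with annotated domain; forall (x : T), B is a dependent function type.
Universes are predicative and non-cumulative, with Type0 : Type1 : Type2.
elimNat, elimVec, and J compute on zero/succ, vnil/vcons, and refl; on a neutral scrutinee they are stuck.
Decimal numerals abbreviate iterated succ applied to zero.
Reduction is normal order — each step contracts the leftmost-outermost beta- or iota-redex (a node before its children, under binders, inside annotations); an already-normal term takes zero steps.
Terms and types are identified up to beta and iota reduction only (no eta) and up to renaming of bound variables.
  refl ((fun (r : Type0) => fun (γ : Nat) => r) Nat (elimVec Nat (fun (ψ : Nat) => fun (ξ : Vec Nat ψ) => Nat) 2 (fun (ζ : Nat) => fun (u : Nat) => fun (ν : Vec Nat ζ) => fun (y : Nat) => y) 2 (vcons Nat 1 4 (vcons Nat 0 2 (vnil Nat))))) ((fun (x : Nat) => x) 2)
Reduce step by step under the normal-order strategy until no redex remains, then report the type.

normal-order reduction sequence:
  refl ((fun (r : Type0) => fun (γ : Nat) => r) Nat (elimVec Nat (fun (ψ : Nat) => fun (ξ : Vec Nat ψ) => Nat) 2 (fun (ζ : Nat) => fun (u : Nat) => fun (ν : Vec Nat ζ) => fun (y : Nat) => y) 2 (vcons Nat 1 4 (vcons Nat 0 2 (vnil Nat))))) ((fun (x : Nat) => x) 2)
  ~> refl ((fun (r : Nat) => Nat) (elimVec Nat (fun (γ : Nat) => fun (ψ : Vec Nat γ) => Nat) 2 (fun (ξ : Nat) => fun (ζ : Nat) => fun (u : Vec Nat ξ) => fun (ν : Nat) => ν) 2 (vcons Nat 1 4 (vcons Nat 0 2 (vnil Nat))))) ((fun (y : Nat) => y) 2)
  ~> refl Nat ((fun (r : Nat) => r) 2)
  ~> refl Nat 2
type:
  Eq Nat 2 2


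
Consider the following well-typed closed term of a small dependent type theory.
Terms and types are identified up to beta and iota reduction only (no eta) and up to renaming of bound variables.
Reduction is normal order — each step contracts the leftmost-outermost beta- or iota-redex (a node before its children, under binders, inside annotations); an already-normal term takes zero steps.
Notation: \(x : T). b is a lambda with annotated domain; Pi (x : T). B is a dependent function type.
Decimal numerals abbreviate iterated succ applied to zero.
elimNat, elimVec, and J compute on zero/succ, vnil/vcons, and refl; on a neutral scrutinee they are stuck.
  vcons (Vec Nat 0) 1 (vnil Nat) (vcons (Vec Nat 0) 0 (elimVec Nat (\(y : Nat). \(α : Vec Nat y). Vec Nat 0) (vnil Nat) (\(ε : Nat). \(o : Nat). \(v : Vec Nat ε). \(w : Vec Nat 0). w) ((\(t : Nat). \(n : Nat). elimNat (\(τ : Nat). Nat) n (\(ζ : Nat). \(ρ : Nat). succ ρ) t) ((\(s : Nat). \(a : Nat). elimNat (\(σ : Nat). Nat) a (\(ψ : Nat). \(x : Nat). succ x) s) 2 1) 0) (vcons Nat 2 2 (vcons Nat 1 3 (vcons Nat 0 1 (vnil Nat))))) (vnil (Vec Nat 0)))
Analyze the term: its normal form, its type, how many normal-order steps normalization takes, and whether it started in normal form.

resulting normal form:
  vcons (Vec Nat 0) 1 (vnil Nat) (vcons (Vec Nat 0) 0 (vnil Nat) (vnil (Vec Nat 0)))
type:
  Vec (Vec Nat 0) 2
steps to reach normal form (normal order): 16
started in normal form: no
first redex: an elimVec iota-redex


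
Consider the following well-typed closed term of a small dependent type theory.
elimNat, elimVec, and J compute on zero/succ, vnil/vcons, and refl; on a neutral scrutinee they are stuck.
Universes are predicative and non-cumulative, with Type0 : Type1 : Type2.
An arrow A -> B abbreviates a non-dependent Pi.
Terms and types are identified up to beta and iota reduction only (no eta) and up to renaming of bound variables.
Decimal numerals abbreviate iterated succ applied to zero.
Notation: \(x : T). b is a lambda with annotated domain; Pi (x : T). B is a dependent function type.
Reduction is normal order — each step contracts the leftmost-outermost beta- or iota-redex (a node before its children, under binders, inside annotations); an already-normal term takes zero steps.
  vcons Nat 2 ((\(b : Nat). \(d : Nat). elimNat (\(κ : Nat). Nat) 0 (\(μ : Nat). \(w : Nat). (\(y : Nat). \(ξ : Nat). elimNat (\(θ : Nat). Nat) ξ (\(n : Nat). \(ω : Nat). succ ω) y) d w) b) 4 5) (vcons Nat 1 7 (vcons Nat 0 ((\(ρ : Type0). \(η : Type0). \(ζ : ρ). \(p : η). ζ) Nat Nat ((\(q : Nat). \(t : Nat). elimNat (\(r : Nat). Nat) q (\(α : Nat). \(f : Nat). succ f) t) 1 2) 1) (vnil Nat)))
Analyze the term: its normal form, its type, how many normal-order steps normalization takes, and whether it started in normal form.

normal form:
  vcons Nat 2 20 (vcons Nat 1 7 (vcons Nat 0 3 (vnil Nat)))
type:
  Vec Nat 3
normal-order step count: 100
started in normal form: no
first redex: a beta-redex


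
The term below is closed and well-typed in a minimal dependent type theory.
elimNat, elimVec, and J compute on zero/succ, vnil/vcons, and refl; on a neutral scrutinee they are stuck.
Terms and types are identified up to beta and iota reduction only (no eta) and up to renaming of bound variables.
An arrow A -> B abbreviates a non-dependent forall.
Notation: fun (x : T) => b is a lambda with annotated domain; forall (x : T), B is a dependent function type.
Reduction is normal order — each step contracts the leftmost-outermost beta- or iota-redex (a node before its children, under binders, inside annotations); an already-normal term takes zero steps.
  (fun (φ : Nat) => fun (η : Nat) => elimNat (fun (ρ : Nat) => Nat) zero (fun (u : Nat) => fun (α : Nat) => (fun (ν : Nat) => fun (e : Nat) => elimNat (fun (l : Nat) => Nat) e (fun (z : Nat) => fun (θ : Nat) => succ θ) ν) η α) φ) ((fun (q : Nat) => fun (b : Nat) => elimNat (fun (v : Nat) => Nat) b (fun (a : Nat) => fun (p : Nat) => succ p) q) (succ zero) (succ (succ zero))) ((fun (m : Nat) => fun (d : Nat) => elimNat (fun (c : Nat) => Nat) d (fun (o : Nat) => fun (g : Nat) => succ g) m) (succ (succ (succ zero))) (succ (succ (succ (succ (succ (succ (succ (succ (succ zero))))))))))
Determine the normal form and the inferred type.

normal form:
  succ (succ (succ (succ (succ (succ (succ (succ (succ (succ (succ (succ (succ (succ (succ (succ (succ (succ (succ (succ (succ (succ (succ (succ (succ (succ (succ (succ (succ (succ (succ (succ (succ (succ (succ (succ zero)))))))))))))))))))))))))))))))))))
the term's type:
  Nat
observation: 69 normal-order steps normalize the term, beginning with a beta-redex.


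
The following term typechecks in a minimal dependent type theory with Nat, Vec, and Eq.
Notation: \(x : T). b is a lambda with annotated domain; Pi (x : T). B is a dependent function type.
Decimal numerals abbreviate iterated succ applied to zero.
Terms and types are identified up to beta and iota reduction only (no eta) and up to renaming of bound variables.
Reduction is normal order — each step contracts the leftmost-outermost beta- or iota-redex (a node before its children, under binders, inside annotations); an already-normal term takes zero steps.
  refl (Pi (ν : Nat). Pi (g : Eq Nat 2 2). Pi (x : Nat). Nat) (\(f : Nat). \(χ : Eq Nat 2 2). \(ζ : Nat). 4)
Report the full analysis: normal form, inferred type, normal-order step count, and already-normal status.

reduced normal form:
  refl (Pi (ν : Nat). Pi (g : Eq Nat 2 2). Pi (x : Nat). Nat) (\(f : Nat). \(χ : Eq Nat 2 2). \(ζ : Nat). 4)
the term's type:
  Eq (Pi (ν : Nat). Pi (g : Eq Nat 2 2). Pi (x : Nat). Nat) (\(f : Nat). \(χ : Eq Nat 2 2). \(ζ : Nat). 4) (\(n : Nat). \(φ : Eq Nat 2 2). \(ξ : Nat). 4)
reduction steps (normal order): 0
already normal: yes


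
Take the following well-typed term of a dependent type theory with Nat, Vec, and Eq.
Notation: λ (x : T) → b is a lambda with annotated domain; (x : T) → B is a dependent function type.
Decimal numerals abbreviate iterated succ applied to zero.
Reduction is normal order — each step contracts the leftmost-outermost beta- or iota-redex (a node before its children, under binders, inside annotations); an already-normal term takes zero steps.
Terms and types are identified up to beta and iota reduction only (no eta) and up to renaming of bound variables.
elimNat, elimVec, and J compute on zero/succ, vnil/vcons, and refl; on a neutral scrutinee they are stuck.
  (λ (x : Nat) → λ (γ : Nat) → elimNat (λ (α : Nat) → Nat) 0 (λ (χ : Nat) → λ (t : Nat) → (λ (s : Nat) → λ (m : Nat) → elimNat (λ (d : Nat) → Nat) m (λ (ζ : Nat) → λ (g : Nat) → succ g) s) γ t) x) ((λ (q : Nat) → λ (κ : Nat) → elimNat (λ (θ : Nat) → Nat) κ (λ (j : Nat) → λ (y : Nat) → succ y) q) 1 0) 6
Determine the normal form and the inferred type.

resulting normal form:
  6
the term's type:
  Nat


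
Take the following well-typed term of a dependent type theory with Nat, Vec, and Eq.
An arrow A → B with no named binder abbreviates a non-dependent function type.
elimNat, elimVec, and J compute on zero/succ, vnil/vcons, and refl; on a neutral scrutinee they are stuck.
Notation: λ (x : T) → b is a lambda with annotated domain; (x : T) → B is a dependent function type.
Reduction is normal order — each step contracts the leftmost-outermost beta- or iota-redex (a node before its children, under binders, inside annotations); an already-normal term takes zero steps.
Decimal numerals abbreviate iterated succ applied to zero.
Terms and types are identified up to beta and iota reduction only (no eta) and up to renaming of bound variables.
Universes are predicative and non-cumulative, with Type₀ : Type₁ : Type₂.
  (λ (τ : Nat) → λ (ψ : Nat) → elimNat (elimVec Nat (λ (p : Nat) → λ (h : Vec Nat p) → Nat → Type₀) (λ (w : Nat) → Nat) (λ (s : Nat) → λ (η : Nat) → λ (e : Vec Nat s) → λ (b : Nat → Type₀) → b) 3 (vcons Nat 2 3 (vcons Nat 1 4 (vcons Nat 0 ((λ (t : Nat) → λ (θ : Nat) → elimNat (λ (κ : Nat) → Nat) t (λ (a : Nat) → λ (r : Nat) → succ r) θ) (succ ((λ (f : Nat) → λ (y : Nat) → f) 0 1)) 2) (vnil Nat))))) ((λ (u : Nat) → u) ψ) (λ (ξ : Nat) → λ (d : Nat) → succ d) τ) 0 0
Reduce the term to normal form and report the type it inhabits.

normal form:
  0
type:
  Nat
observation: reduction starts at a beta-redex, and 4 normal-order steps reach the normal form.


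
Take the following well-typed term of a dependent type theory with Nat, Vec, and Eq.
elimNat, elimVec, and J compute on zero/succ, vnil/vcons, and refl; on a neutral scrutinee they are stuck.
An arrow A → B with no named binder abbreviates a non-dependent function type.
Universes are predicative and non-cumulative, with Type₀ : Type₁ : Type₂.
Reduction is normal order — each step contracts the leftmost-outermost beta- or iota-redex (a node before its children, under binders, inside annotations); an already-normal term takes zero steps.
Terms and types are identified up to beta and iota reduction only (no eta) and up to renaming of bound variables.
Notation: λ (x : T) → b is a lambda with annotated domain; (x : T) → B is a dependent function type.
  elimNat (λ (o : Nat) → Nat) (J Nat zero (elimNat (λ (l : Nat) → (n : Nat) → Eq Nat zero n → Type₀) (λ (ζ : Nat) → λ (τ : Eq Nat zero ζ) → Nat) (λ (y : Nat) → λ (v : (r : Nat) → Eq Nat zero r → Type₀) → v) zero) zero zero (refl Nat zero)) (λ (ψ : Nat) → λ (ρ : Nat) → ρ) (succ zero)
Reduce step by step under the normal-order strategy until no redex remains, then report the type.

normal-order reduction sequence:
  elimNat (λ (o : Nat) → Nat) (J Nat zero (elimNat (λ (l : Nat) → (n : Nat) → Eq Nat zero n → Type₀) (λ (ζ : Nat) → λ (τ : Eq Nat zero ζ) → Nat) (λ (y : Nat) → λ (v : (r : Nat) → Eq Nat zero r → Type₀) → v) zero) zero zero (refl Nat zero)) (λ (ψ : Nat) → λ (ρ : Nat) → ρ) (succ zero)
  ~> (λ (o : Nat) → λ (l : Nat) → l) zero (elimNat (λ (n : Nat) → Nat) (J Nat zero (elimNat (λ (ζ : Nat) → (τ : Nat) → Eq Nat zero τ → Type₀) (λ (y : Nat) → λ (v : Eq Nat zero y) → Nat) (λ (r : Nat) → λ (ψ : (ρ : Nat) → Eq Nat zero ρ → Type₀) → ψ) zero) zero zero (refl Nat zero)) (λ (ε : Nat) → λ (b : Nat) → b) zero)
  ~> (λ (o : Nat) → o) (elimNat (λ (l : Nat) → Nat) (J Nat zero (elimNat (λ (n : Nat) → (ζ : Nat) → Eq Nat zero ζ → Type₀) (λ (τ : Nat) → λ (y : Eq Nat zero τ) → Nat) (λ (v : Nat) → λ (r : (ψ : Nat) → Eq Nat zero ψ → Type₀) → r) zero) zero zero (refl Nat zero)) (λ (ρ : Nat) → λ (ε : Nat) → ε) zero)
  ~> elimNat (λ (o : Nat) → Nat) (J Nat zero (elimNat (λ (l : Nat) → (n : Nat) → Eq Nat zero n → Type₀) (λ (ζ : Nat) → λ (τ : Eq Nat zero ζ) → Nat) (λ (y : Nat) → λ (v : (r : Nat) → Eq Nat zero r → Type₀) → v) zero) zero zero (refl Nat zero)) (λ (ψ : Nat) → λ (ρ : Nat) → ρ) zero
  ~> J Nat zero (elimNat (λ (o : Nat) → (l : Nat) → Eq Nat zero l → Type₀) (λ (n : Nat) → λ (ζ : Eq Nat zero n) → Nat) (λ (τ : Nat) → λ (y : (v : Nat) → Eq Nat zero v → Type₀) → y) zero) zero zero (refl Nat zero)
  ~> zero
the term's type:
  Nat


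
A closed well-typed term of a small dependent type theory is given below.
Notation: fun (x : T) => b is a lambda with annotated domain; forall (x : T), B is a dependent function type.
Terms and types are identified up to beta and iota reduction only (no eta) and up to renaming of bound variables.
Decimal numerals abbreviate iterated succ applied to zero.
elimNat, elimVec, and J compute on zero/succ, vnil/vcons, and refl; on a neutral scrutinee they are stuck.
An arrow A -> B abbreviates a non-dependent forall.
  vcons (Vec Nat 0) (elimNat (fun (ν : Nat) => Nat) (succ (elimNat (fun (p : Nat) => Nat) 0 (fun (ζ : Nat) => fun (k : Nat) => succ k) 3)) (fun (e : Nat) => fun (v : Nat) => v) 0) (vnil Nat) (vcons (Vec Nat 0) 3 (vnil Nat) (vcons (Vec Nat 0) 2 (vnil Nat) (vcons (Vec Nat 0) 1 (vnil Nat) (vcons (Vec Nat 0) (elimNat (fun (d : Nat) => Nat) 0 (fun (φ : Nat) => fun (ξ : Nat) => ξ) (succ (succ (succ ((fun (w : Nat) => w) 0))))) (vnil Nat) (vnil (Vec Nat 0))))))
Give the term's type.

inferred type:
  Vec (Vec Nat 0) 5


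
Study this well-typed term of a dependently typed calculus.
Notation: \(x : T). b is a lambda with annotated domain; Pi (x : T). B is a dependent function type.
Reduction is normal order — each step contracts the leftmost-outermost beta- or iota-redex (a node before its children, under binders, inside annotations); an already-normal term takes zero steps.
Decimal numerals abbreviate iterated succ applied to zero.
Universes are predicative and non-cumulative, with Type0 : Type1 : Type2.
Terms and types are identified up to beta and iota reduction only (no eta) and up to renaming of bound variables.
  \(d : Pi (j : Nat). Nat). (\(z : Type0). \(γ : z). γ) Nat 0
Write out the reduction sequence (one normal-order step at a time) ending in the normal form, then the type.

reduction (normal order):
  \(d : Pi (j : Nat). Nat). (\(z : Type0). \(γ : z). γ) Nat 0
  ~> \(d : Pi (j : Nat). Nat). (\(z : Nat). z) 0
  ~> \(d : Pi (j : Nat). Nat). 0
inferred type:
  Pi (d : Pi (j : Nat). Nat). Nat


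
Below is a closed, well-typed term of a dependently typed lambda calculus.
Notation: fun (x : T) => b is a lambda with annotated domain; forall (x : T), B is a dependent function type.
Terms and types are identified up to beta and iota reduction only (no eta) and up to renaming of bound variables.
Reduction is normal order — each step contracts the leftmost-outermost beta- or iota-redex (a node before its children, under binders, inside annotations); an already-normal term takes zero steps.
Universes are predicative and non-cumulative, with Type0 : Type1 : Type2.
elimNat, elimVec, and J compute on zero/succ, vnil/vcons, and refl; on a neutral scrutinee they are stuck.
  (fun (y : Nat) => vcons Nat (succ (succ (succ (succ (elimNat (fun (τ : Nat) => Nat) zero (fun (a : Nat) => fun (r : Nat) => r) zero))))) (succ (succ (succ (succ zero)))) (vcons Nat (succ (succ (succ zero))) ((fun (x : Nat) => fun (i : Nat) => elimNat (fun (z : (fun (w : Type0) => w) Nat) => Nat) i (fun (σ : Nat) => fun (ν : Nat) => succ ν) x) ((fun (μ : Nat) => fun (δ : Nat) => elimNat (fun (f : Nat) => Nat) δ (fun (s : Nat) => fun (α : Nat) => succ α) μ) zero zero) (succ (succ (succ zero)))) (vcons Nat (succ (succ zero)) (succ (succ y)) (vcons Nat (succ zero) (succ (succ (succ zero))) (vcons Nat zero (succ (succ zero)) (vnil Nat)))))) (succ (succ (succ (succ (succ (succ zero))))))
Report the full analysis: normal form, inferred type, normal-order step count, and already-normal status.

normal form:
  vcons Nat (succ (succ (succ (succ zero)))) (succ (succ (succ (succ zero)))) (vcons Nat (succ (succ (succ zero))) (succ (succ (succ zero))) (vcons Nat (succ (succ zero)) (succ (succ (succ (succ (succ (succ (succ (succ zero)))))))) (vcons Nat (succ zero) (succ (succ (succ zero))) (vcons Nat zero (succ (succ zero)) (vnil Nat)))))
type:
  Vec Nat (succ (succ (succ (succ (succ zero)))))
steps to reach normal form (normal order): 9
already normal: no
first redex: a beta-redex


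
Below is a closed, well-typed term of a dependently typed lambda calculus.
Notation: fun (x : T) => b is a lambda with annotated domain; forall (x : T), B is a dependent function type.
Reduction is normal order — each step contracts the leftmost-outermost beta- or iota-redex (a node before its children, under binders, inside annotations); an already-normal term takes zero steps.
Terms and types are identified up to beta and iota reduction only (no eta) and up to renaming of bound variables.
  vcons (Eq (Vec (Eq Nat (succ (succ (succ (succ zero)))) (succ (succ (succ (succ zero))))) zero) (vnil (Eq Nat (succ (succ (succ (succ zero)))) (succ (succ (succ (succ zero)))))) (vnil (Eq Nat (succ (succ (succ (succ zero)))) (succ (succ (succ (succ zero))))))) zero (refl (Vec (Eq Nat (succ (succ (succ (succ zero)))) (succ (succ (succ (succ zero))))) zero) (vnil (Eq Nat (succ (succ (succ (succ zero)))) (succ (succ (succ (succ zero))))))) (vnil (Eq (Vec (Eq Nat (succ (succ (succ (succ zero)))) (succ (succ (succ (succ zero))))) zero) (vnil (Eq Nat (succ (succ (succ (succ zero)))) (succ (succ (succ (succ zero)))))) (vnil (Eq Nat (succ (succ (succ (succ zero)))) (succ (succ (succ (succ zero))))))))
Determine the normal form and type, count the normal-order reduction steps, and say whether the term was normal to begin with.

normal form:
  vcons (Eq (Vec (Eq Nat (succ (succ (succ (succ zero)))) (succ (succ (succ (succ zero))))) zero) (vnil (Eq Nat (succ (succ (succ (succ zero)))) (succ (succ (succ (succ zero)))))) (vnil (Eq Nat (succ (succ (succ (succ zero)))) (succ (succ (succ (succ zero))))))) zero (refl (Vec (Eq Nat (succ (succ (succ (succ zero)))) (succ (succ (succ (succ zero))))) zero) (vnil (Eq Nat (succ (succ (succ (succ zero)))) (succ (succ (succ (succ zero))))))) (vnil (Eq (Vec (Eq Nat (succ (succ (succ (succ zero)))) (succ (succ (succ (succ zero))))) zero) (vnil (Eq Nat (succ (succ (succ (succ zero)))) (succ (succ (succ (succ zero)))))) (vnil (Eq Nat (succ (succ (succ (succ zero)))) (succ (succ (succ (succ zero))))))))
inferred type:
  Vec (Eq (Vec (Eq Nat (succ (succ (succ (succ zero)))) (succ (succ (succ (succ zero))))) zero) (vnil (Eq Nat (succ (succ (succ (succ zero)))) (succ (succ (succ (succ zero)))))) (vnil (Eq Nat (succ (succ (succ (succ zero)))) (succ (succ (succ (succ zero))))))) (succ zero)
reduction steps (normal order): 0
started in normal form: yes


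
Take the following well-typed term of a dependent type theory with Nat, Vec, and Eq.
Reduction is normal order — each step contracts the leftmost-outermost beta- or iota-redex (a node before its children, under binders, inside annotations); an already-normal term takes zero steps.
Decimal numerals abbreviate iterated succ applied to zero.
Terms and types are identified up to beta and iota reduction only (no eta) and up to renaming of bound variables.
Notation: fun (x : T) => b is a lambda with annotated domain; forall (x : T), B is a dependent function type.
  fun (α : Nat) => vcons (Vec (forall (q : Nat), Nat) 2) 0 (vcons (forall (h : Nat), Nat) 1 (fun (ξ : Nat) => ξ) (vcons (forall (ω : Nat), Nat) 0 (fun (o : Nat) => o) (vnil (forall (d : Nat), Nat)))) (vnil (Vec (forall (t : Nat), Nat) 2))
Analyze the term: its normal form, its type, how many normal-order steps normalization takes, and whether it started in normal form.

resulting normal form:
  fun (α : Nat) => vcons (Vec (forall (q : Nat), Nat) 2) 0 (vcons (forall (h : Nat), Nat) 1 (fun (ξ : Nat) => ξ) (vcons (forall (ω : Nat), Nat) 0 (fun (o : Nat) => o) (vnil (forall (d : Nat), Nat)))) (vnil (Vec (forall (t : Nat), Nat) 2))
inferred type:
  forall (α : Nat), Vec (Vec (forall (q : Nat), Nat) 2) 1
reduction steps (normal order): 0
started in normal form: yes


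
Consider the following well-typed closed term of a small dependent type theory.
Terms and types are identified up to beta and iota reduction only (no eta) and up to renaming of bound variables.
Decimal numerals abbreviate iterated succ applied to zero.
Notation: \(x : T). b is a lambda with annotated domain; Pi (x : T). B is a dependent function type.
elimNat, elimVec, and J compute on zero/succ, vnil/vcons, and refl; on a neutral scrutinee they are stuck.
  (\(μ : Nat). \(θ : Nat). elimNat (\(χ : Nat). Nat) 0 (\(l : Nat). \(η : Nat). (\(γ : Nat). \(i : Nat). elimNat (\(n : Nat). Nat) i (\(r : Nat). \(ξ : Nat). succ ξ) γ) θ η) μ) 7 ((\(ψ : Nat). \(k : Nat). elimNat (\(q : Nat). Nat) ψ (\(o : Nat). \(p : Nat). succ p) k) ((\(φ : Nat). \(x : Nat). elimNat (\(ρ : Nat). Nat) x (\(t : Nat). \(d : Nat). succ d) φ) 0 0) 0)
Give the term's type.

the term's type:
  Nat


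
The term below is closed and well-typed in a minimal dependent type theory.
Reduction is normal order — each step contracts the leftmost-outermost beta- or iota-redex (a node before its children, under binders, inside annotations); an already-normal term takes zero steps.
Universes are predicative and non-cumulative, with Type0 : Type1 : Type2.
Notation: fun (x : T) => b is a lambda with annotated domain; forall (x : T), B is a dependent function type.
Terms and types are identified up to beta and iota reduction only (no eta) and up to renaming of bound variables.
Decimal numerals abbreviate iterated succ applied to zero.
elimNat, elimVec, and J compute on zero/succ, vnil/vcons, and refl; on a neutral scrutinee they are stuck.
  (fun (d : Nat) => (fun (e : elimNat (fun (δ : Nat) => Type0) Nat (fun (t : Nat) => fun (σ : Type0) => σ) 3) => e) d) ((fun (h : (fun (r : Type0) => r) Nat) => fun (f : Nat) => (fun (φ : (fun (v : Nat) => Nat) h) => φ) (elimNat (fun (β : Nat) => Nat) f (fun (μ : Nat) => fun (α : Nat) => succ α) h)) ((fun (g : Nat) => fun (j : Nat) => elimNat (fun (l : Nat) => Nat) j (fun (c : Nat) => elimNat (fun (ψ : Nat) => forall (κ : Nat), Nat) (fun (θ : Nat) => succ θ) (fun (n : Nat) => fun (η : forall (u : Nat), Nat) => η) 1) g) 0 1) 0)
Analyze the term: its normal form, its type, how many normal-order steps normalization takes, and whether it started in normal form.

normal form:
  1
type:
  Nat
normal-order step count: 12
already normal: no
first contracted redex: a beta-redex


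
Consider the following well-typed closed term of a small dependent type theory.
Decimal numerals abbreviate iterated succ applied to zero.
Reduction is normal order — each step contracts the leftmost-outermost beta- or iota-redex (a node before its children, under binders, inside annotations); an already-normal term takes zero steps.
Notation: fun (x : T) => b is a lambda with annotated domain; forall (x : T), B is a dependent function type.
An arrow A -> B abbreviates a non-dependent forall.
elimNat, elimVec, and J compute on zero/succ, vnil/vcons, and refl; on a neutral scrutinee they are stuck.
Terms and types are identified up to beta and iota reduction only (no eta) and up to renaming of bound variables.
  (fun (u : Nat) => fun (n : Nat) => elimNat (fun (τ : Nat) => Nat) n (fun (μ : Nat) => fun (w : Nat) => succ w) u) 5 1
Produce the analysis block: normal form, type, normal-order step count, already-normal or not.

reduced normal form:
  6
inferred type:
  Nat
reduction steps (normal order): 18
started in normal form: no
first contracted redex: a beta-redex
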